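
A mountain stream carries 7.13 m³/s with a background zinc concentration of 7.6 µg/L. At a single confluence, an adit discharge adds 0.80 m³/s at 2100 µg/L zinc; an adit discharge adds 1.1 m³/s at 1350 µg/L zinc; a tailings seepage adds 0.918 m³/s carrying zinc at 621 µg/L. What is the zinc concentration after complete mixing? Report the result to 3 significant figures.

Mass balance: C = (7.130·7.600 + 0.8000·2100 + 1.100·1350 + 0.9180·621.0) / 9.948 = 3789/9.948 = 380.9 µg/L.

381 µg/L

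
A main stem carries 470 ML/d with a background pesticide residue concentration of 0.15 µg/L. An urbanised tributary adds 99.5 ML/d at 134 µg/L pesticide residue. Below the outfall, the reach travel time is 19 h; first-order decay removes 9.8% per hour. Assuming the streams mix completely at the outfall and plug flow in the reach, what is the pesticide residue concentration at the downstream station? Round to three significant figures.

3.32 µg/L

After mixing, C = (470.0·0.1500 + 99.50·134.0) / 569.5 = 13400/569.5 = 23.54 µg/L.
9.8%/h lost → k = −ln(1 − 0.098) = 0.1031 h⁻¹.
Decay over the reach: 23.54·exp(−kt) = 23.54·0.1409 = 3.316 µg/L.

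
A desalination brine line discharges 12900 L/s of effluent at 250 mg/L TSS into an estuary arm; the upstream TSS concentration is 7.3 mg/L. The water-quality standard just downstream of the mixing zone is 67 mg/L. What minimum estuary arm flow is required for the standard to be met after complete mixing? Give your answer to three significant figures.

Set C_mix = 67: (Q·7.300 + 12900·250.0) / (Q + 12900) = 67
→ Q = 12900·(250.0 − 67)/(67 − 7.300) = 39540 L/s.

39500 L/s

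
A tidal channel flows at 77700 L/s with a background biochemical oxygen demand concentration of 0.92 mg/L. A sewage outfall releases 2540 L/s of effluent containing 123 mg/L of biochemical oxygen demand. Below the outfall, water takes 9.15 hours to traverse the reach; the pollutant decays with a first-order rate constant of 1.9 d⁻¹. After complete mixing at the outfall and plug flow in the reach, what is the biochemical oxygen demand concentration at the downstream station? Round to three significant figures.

2.32 mg/L

After mixing, C = (77700·0.9200 + 2540·123.0) / 80240 = 383900/80240 = 4.784 mg/L.
Applying C = C₀e^(−kt): 4.784 × 0.4846 = 2.319 mg/L.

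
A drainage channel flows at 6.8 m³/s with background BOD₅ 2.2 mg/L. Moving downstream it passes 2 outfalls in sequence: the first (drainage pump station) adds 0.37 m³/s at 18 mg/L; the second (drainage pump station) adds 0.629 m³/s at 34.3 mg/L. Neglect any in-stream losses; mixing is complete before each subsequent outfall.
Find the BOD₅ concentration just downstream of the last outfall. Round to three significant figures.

Outfall 1: combined Q = 7.170 m³/s; C = (6.800·2.200 + 0.3700·18.00)/7.170 = 3.015 mg/L.
Outfall 2: combined Q = 7.799 m³/s; C = (7.170·3.015 + 0.6290·34.30)/7.799 = 5.538 mg/L.

5.54 mg/L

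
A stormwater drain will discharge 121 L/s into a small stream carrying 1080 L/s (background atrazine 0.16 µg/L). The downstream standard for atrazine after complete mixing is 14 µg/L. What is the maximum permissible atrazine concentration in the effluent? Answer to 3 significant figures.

At the limit, (Qr·Cr + Qe·Cₑ)/(Qr + Qe) = 14:
Cₑ = (1201·14 − 1080·0.1600) / 121.0 = 137.5 µg/L.

138 µg/L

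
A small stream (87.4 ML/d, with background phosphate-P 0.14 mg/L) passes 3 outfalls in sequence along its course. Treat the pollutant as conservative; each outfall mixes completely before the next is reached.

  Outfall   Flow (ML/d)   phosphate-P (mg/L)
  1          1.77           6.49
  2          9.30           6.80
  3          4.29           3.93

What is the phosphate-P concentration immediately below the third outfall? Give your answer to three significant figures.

Below outfall 1: Q → 89.17 ML/d, C = (87.40·0.1400 + 1.770·6.490)/89.17 = 0.2660 mg/L.
Below outfall 2: Q → 98.47 ML/d, C = (89.17·0.2660 + 9.300·6.800)/98.47 = 0.8831 mg/L.
Below outfall 3: Q → 102.8 ML/d, C = (98.47·0.8831 + 4.290·3.930)/102.8 = 1.010 mg/L.

1.01 mg/L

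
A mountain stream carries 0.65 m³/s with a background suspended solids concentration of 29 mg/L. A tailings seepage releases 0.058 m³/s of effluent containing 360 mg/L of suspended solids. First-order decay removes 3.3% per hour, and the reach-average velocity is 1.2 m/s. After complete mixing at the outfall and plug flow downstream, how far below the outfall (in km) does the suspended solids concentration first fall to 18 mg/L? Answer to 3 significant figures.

After mixing, C = (0.6500·29.00 + 0.05800·360.0) / 0.7080 = 39.73/0.7080 = 56.12 mg/L.
3.3%/h lost → k = −ln(1 − 0.033) = 0.03356 h⁻¹.
Set 56.12·exp(−k·t) = 18 → t = ln(56.12/18)/k = 122000 s = 33.88 h.
Distance = v·t = 1.2·122000 = 146400 m = 146.4 km.

146 km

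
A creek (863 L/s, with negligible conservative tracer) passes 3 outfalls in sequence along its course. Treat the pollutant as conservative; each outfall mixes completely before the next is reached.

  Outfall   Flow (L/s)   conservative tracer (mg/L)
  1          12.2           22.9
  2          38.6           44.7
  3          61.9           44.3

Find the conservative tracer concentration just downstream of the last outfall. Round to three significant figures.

4.87 mg/L

After outfall 1: Q = 863.0 + 12.20 = 875.2 L/s; C = (863.0·0 + 12.20·22.90)/875.2 = 0.3192 mg/L.
After outfall 2: Q = 875.2 + 38.60 = 913.8 L/s; C = (875.2·0.3192 + 38.60·44.70)/913.8 = 2.194 mg/L.
After outfall 3: Q = 913.8 + 61.90 = 975.7 L/s; C = (913.8·2.194 + 61.90·44.30)/975.7 = 4.865 mg/L.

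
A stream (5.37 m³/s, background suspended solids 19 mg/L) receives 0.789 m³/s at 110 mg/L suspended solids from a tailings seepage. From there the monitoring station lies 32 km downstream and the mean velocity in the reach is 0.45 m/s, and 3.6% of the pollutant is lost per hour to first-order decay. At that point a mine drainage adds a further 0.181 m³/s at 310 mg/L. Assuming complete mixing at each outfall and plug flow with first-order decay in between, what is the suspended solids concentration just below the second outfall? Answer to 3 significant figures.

After mixing, C = (5.370·19.00 + 0.7890·110.0) / 6.159 = 188.8/6.159 = 30.66 mg/L; combined flow 6.159 m³/s.
Travel time t = 32·1000 / 0.45 = 71110 s = 19.75 h.
3.6%/h lost → k = −ln(1 − 0.036) = 0.03666 h⁻¹.
After decay, C = 30.66 × e^(−kt) = 30.66 × 0.4847 = 14.86 mg/L.
At the second outfall, C = (6.159·14.86 + 0.1810·310.0) / (6.159 + 0.1810) = 23.29 mg/L.

23.3 mg/L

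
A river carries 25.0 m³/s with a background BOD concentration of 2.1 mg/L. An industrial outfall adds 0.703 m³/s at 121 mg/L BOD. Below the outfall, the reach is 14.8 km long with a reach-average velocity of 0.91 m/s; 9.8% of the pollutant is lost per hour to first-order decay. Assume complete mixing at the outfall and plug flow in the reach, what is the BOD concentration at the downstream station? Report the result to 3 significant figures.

3.36 mg/L

Flow-weighted average: C = (25.00·2.100 + 0.7030·121.0) / 25.70 = 137.6/25.70 = 5.352 mg/L.
Travel time t = 14.8·1000 / 0.91 = 16260 s = 4.518 h.
9.8%/h lost → k = −ln(1 − 0.098) = 0.1031 h⁻¹.
First-order decay: C = 5.352·exp(−k·t) = 5.352·0.6275 = 3.359 mg/L.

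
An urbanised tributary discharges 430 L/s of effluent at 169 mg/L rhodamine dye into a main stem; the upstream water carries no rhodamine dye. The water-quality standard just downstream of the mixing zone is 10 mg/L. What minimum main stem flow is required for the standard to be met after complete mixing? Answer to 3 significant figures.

Set C_mix = 10: (Q·0 + 430.0·169.0) / (Q + 430.0) = 10
→ Q = 430.0·(169.0 − 10)/(10 − 0) = 6837 L/s.

6840 L/s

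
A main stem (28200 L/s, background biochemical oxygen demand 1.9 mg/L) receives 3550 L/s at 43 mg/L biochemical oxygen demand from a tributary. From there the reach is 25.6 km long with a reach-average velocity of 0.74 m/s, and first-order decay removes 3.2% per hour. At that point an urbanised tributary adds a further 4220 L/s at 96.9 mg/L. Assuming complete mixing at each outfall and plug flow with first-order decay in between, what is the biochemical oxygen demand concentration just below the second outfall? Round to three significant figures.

Conservation of mass: C = (28200·1.900 + 3550·43.00) / 31750 = 206200/31750 = 6.495 mg/L; combined flow 31750 L/s.
Travel time t = 25.6·1000 / 0.74 = 34590 s = 9.610 h.
3.2%/h lost → k = −ln(1 − 0.032) = 0.03252 h⁻¹.
Applying C = C₀e^(−kt): 6.495 × 0.7316 = 4.752 mg/L.
At the second outfall, C = (31750·4.752 + 4220·96.90) / (31750 + 4220) = 15.56 mg/L.

15.6 mg/L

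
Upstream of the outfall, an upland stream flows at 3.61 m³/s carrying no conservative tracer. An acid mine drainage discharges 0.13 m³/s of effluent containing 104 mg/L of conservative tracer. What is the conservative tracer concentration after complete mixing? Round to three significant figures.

Conservation of mass: C = (3.610·0 + 0.1300·104.0) / 3.740 = 13.52/3.740 = 3.615 mg/L.

3.61 mg/L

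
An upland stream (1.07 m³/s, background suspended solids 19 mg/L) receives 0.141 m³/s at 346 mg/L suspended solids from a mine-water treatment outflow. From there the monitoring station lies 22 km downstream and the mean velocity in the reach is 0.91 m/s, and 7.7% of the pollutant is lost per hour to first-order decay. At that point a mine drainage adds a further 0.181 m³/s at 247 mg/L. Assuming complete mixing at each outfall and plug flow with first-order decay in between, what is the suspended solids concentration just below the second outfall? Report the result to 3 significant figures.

61.1 mg/L

After mixing, C = (1.070·19.00 + 0.1410·346.0) / 1.211 = 69.12/1.211 = 57.07 mg/L; combined flow 1.211 m³/s.
Travel time t = 22·1000 / 0.91 = 24180 s = 6.716 h.
7.7%/h lost → k = −ln(1 − 0.077) = 0.08013 h⁻¹.
After decay, C = 57.07 × e^(−kt) = 57.07 × 0.5839 = 33.32 mg/L.
At the second outfall, C = (1.211·33.32 + 0.1810·247.0) / (1.211 + 0.1810) = 61.11 mg/L.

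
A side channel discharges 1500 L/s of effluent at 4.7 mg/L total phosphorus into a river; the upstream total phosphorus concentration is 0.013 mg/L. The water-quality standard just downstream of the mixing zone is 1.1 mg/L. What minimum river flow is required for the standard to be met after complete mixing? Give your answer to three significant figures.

4970 L/s

Set C_mix = 1.1: (Q·0.01300 + 1500·4.700) / (Q + 1500) = 1.1
→ Q = 1500·(4.700 − 1.1)/(1.1 − 0.01300) = 4968 L/s.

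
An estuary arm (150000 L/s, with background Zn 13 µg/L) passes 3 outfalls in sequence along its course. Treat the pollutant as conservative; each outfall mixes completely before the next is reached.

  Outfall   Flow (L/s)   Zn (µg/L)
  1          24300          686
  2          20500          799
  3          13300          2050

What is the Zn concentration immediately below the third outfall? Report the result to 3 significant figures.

After outfall 1: Q = 150000 + 24300 = 174300 L/s; C = (150000·13.00 + 24300·686.0)/174300 = 106.8 µg/L.
After outfall 2: Q = 174300 + 20500 = 194800 L/s; C = (174300·106.8 + 20500·799.0)/194800 = 179.7 µg/L.
After outfall 3: Q = 194800 + 13300 = 208100 L/s; C = (194800·179.7 + 13300·2050)/208100 = 299.2 µg/L.

299 µg/L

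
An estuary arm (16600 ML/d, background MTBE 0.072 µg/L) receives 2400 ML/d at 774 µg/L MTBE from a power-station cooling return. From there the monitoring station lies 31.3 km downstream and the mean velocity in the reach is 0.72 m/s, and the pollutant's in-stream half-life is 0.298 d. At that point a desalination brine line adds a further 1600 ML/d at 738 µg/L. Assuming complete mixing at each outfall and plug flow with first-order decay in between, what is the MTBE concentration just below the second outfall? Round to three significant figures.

85.3 µg/L

After mixing, C = (16600·0.07200 + 2400·774.0) / 19000 = 1859000/19000 = 97.83 µg/L; combined flow 19000 ML/d.
Travel time t = 31.3·1000 / 0.72 = 43470 s = 12.08 h.
Half-life 0.298 d → k = ln 2 / 0.298 = 2.326 d⁻¹.
Decay over the reach: 97.83·exp(−kt) = 97.83·0.3103 = 30.35 µg/L.
At the second outfall, C = (19000·30.35 + 1600·738.0) / (19000 + 1600) = 85.32 µg/L.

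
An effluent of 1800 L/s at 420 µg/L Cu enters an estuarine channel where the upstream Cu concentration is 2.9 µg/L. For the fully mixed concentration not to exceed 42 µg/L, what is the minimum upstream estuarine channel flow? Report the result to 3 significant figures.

Set C_mix = 42: (Q·2.900 + 1800·420.0) / (Q + 1800) = 42
→ Q = 1800·(420.0 − 42)/(42 − 2.900) = 17400 L/s.

17400 L/s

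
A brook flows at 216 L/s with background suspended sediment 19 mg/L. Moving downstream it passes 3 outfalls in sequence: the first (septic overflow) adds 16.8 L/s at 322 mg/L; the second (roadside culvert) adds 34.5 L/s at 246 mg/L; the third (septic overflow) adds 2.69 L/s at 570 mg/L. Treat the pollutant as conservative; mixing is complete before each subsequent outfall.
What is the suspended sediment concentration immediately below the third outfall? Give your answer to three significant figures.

72.4 mg/L

Below outfall 1: Q → 232.8 L/s, C = (216.0·19.00 + 16.80·322.0)/232.8 = 40.87 mg/L.
Below outfall 2: Q → 267.3 L/s, C = (232.8·40.87 + 34.50·246.0)/267.3 = 67.34 mg/L.
Below outfall 3: Q → 270.0 L/s, C = (267.3·67.34 + 2.690·570.0)/270.0 = 72.35 mg/L.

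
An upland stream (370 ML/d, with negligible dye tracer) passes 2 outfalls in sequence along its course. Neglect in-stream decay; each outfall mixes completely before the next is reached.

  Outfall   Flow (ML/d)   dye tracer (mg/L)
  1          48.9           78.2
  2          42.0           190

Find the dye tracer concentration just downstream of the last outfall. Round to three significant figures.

Outfall 1: combined Q = 418.9 ML/d; C = (370.0·0 + 48.90·78.20)/418.9 = 9.129 mg/L.
Outfall 2: combined Q = 460.9 ML/d; C = (418.9·9.129 + 42.00·190.0)/460.9 = 25.61 mg/L.

25.6 mg/L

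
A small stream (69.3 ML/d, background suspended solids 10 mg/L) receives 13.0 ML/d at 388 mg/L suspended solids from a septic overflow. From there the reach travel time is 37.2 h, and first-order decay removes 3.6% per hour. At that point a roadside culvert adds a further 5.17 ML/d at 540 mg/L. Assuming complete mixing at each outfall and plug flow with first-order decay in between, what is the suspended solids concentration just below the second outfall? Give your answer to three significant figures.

48.7 mg/L

After mixing, C = (69.30·10.00 + 13.00·388.0) / 82.30 = 5737/82.30 = 69.71 mg/L; combined flow 82.30 ML/d.
3.6%/h lost → k = −ln(1 − 0.036) = 0.03666 h⁻¹.
Applying C = C₀e^(−kt): 69.71 × 0.2557 = 17.82 mg/L.
At the second outfall, C = (82.30·17.82 + 5.170·540.0) / (82.30 + 5.170) = 48.69 mg/L.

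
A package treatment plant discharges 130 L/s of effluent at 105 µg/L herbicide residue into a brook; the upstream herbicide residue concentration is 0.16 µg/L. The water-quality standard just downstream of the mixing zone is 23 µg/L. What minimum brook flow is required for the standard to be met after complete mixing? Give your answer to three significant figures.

Set C_mix = 23: (Q·0.1600 + 130.0·105.0) / (Q + 130.0) = 23
→ Q = 130.0·(105.0 − 23)/(23 − 0.1600) = 466.7 L/s.

467 L/s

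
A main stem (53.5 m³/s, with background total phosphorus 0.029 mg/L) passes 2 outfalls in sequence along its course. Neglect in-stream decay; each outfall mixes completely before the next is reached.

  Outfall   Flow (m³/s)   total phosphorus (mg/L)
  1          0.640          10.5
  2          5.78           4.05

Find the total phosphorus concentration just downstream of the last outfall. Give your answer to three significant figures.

0.529 mg/L

Below outfall 1: Q → 54.14 m³/s, C = (53.50·0.02900 + 0.6400·10.50)/54.14 = 0.1528 mg/L.
Below outfall 2: Q → 59.92 m³/s, C = (54.14·0.1528 + 5.780·4.050)/59.92 = 0.5287 mg/L.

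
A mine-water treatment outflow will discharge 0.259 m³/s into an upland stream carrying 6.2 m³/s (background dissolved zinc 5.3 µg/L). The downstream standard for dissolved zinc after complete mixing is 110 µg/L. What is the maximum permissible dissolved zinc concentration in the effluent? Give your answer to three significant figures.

2620 µg/L

At the limit, (Qr·Cr + Qe·Cₑ)/(Qr + Qe) = 110:
Cₑ = (6.459·110 − 6.200·5.300) / 0.2590 = 2616 µg/L.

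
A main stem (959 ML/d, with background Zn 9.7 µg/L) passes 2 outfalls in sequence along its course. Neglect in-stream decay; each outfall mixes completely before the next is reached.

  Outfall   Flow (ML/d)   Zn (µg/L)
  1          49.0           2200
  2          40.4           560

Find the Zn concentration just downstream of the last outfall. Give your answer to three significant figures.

133 µg/L

After outfall 1: Q = 959.0 + 49.00 = 1008 ML/d; C = (959.0·9.700 + 49.00·2200)/1008 = 116.2 µg/L.
After outfall 2: Q = 1008 + 40.40 = 1048 ML/d; C = (1008·116.2 + 40.40·560.0)/1048 = 133.3 µg/L.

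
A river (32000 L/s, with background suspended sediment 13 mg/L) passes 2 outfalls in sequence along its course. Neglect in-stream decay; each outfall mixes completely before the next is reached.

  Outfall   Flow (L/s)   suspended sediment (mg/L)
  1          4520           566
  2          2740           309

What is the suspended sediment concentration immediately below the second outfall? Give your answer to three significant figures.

97.3 mg/L

Below outfall 1: Q → 36520 L/s, C = (32000·13.00 + 4520·566.0)/36520 = 81.44 mg/L.
Below outfall 2: Q → 39260 L/s, C = (36520·81.44 + 2740·309.0)/39260 = 97.33 mg/L.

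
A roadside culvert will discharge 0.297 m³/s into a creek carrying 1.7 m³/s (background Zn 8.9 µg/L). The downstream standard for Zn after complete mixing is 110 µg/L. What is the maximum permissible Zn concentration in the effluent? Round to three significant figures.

689 µg/L

At the limit, (Qr·Cr + Qe·Cₑ)/(Qr + Qe) = 110:
Cₑ = (1.997·110 − 1.700·8.900) / 0.2970 = 688.7 µg/L.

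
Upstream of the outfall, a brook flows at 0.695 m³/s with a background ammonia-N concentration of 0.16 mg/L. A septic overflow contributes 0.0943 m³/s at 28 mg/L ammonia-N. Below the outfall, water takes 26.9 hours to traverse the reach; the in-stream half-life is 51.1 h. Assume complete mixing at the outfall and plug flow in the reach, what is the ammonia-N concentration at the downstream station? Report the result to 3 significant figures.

2.42 mg/L

Conservation of mass: C = (0.6950·0.1600 + 0.09430·28.00) / 0.7893 = 2.752/0.7893 = 3.486 mg/L.
Half-life 51.1 h → k = ln 2 / 51.1 = 0.01356 h⁻¹ = 0.3255 d⁻¹.
First-order decay: C = 3.486·exp(−k·t) = 3.486·0.6943 = 2.420 mg/L.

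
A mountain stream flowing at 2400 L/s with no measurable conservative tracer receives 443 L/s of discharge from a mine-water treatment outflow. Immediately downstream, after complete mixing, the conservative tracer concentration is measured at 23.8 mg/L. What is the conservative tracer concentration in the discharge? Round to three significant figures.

Mass balance: 2400·0 + 443.0·Cₑ = 2843·23.80
→ Cₑ = (2843·23.80 − 2400·0) / 443.0 = 152.7 mg/L.

153 mg/L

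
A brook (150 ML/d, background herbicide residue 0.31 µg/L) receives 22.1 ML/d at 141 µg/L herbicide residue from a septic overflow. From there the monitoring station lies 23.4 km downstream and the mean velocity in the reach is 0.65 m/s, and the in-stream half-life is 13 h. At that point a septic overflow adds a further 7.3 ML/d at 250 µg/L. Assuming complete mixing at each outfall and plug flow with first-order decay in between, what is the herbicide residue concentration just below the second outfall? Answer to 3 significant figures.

Flow-weighted average: C = (150.0·0.3100 + 22.10·141.0) / 172.1 = 3163/172.1 = 18.38 µg/L; combined flow 172.1 ML/d.
Travel time t = 23.4·1000 / 0.65 = 36000 s = 10.00 h.
Half-life 13 h → k = ln 2 / 13 = 0.05332 h⁻¹ = 1.280 d⁻¹.
Decay over the reach: 18.38·exp(−kt) = 18.38·0.5867 = 10.78 µg/L.
Second outfall: C = (172.1·10.78 + 7.300·250.0)/179.4 = 20.52 µg/L.

20.5 µg/L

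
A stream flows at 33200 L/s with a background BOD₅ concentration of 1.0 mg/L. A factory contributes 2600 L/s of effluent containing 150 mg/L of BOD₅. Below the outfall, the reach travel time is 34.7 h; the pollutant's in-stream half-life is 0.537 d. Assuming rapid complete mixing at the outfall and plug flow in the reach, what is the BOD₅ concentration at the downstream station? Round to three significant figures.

1.83 mg/L

After mixing, C = (33200·1.000 + 2600·150.0) / 35800 = 423200/35800 = 11.82 mg/L.
Half-life 0.537 d → k = ln 2 / 0.537 = 1.291 d⁻¹.
Decay over the reach: 11.82·exp(−kt) = 11.82·0.1547 = 1.829 mg/L.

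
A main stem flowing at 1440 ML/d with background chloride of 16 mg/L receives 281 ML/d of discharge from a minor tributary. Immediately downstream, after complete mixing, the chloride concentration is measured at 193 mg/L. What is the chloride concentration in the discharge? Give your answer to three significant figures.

1100 mg/L

Mass balance: 1440·16.00 + 281.0·Cₑ = 1721·193.0
→ Cₑ = (1721·193.0 − 1440·16.00) / 281.0 = 1100 mg/L.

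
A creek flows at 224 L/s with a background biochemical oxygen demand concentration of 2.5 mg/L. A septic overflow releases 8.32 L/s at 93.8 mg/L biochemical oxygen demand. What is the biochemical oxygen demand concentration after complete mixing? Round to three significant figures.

5.77 mg/L

Mass balance: C = (224.0·2.500 + 8.320·93.80) / 232.3 = 1340/232.3 = 5.770 mg/L.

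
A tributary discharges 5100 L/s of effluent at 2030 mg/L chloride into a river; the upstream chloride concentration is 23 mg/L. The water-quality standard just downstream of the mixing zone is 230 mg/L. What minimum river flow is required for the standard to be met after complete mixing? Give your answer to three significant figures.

Set C_mix = 230: (Q·23.00 + 5100·2030) / (Q + 5100) = 230
→ Q = 5100·(2030 − 230)/(230 − 23.00) = 44350 L/s.

44300 L/s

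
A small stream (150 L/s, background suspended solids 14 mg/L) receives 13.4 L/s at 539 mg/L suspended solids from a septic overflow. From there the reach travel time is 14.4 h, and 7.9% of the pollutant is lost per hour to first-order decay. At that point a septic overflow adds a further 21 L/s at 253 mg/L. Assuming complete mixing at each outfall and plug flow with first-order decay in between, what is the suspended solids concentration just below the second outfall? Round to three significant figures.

Mass balance: C = (150.0·14.00 + 13.40·539.0) / 163.4 = 9323/163.4 = 57.05 mg/L; combined flow 163.4 L/s.
7.9%/h lost → k = −ln(1 − 0.079) = 0.08230 h⁻¹.
Decay over the reach: 57.05·exp(−kt) = 57.05·0.3057 = 17.44 mg/L.
Second outfall: C = (163.4·17.44 + 21.00·253.0)/184.4 = 44.27 mg/L.

44.3 mg/L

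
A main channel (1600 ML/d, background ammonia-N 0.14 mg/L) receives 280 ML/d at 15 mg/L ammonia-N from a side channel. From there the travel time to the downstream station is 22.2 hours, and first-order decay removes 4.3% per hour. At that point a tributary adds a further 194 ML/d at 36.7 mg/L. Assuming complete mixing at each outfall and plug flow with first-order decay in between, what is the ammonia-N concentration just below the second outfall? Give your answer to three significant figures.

Mixed concentration C = ΣQC/ΣQ = (1600·0.1400 + 280.0·15.00) / 1880 = 4424/1880 = 2.353 mg/L; combined flow 1880 ML/d.
4.3%/h lost → k = −ln(1 − 0.043) = 0.04395 h⁻¹.
After decay, C = 2.353 × e^(−kt) = 2.353 × 0.3769 = 0.8870 mg/L.
At the second outfall, C = (1880·0.8870 + 194.0·36.70) / (1880 + 194.0) = 4.237 mg/L.

4.24 mg/L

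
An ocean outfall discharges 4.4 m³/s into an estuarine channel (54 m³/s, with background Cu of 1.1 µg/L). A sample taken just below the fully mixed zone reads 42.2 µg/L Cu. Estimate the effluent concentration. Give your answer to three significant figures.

547 µg/L

Mass balance: 54.00·1.100 + 4.400·Cₑ = 58.40·42.20
→ Cₑ = (58.40·42.20 − 54.00·1.100) / 4.400 = 546.6 µg/L.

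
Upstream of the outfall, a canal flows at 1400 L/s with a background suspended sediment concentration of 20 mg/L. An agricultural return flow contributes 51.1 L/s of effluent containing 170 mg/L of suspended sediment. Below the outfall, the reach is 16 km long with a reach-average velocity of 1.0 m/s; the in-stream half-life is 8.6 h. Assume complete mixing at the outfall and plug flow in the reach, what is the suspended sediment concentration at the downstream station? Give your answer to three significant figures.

Mass balance: C = (1400·20.00 + 51.10·170.0) / 1451 = 36690/1451 = 25.28 mg/L.
Travel time t = 16·1000 / 1.0 = 16000 s = 4.444 h.
Half-life 8.6 h → k = ln 2 / 8.6 = 0.08060 h⁻¹ = 1.934 d⁻¹.
First-order decay: C = 25.28·exp(−k·t) = 25.28·0.6989 = 17.67 mg/L.

17.7 mg/L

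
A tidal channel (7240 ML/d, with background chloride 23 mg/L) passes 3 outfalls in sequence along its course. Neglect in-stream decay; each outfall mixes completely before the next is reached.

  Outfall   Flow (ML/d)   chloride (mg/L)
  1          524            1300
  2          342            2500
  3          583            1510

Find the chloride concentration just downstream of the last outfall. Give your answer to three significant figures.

297 mg/L

After outfall 1: Q = 7240 + 524.0 = 7764 ML/d; C = (7240·23.00 + 524.0·1300)/7764 = 109.2 mg/L.
After outfall 2: Q = 7764 + 342.0 = 8106 ML/d; C = (7764·109.2 + 342.0·2500)/8106 = 210.1 mg/L.
After outfall 3: Q = 8106 + 583.0 = 8689 ML/d; C = (8106·210.1 + 583.0·1510)/8689 = 297.3 mg/L.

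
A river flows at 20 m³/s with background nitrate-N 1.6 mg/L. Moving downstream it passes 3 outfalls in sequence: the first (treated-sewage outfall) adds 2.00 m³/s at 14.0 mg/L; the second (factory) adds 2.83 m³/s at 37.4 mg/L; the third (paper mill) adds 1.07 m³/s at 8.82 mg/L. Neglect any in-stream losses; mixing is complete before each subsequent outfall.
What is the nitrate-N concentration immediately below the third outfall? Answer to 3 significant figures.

Outfall 1: combined Q = 22.00 m³/s; C = (20.00·1.600 + 2.000·14.00)/22.00 = 2.727 mg/L.
Outfall 2: combined Q = 24.83 m³/s; C = (22.00·2.727 + 2.830·37.40)/24.83 = 6.679 mg/L.
Outfall 3: combined Q = 25.90 m³/s; C = (24.83·6.679 + 1.070·8.820)/25.90 = 6.768 mg/L.

6.77 mg/L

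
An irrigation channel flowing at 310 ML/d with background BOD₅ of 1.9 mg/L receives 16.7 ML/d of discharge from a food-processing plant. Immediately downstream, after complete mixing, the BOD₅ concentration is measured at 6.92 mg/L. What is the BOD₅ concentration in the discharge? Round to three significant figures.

100 mg/L

Mass balance: 310.0·1.900 + 16.70·Cₑ = 326.7·6.920
→ Cₑ = (326.7·6.920 − 310.0·1.900) / 16.70 = 100.1 mg/L.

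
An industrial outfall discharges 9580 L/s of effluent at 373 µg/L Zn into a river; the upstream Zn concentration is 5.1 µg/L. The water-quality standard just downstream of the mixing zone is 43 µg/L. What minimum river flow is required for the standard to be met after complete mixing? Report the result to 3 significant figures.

83400 L/s

Set C_mix = 43: (Q·5.100 + 9580·373.0) / (Q + 9580) = 43
→ Q = 9580·(373.0 − 43)/(43 − 5.100) = 83410 L/s.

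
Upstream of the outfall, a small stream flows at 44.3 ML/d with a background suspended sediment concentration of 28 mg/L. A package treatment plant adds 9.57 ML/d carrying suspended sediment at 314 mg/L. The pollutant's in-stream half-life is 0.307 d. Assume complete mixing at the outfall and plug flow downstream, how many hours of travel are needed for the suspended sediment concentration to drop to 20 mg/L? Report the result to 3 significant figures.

14.6 h

Mixed concentration C = ΣQC/ΣQ = (44.30·28.00 + 9.570·314.0) / 53.87 = 4245/53.87 = 78.81 mg/L.
Half-life 0.307 d → k = ln 2 / 0.307 = 2.258 d⁻¹.
78.81·exp(−k·t) = 20 → t = ln(78.81/20)/k = 52480 s = 14.58 h.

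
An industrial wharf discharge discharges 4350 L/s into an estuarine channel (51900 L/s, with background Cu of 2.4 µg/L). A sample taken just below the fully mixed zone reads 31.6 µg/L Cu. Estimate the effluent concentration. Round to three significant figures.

Mass balance: 51900·2.400 + 4350·Cₑ = 56250·31.60
→ Cₑ = (56250·31.60 − 51900·2.400) / 4350 = 380.0 µg/L.

380 µg/L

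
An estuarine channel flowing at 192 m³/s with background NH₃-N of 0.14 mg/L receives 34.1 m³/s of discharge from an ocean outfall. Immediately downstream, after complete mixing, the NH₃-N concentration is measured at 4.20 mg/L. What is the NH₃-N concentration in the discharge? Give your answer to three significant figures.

27.1 mg/L

Mass balance: 192.0·0.1400 + 34.10·Cₑ = 226.1·4.200
→ Cₑ = (226.1·4.200 − 192.0·0.1400) / 34.10 = 27.06 mg/L.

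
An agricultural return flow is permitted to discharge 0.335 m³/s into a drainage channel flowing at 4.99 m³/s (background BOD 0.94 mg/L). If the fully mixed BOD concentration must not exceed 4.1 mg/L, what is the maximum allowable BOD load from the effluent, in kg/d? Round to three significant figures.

Mass balance at the limit: 4.990·0.9400 + 0.3350·Cₑ = 5.325·4.1 → Cₑ = 51.17 mg/L.
Load = 0.3350 m³/s × 51.17 g/m³ × 86 400 s/d = 1481 kg/d.

1480 kg/d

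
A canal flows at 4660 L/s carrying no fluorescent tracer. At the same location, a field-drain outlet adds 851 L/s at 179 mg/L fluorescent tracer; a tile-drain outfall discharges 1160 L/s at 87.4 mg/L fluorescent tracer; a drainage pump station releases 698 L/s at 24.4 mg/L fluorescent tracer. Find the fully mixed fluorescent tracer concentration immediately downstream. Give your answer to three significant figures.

Mixed concentration C = ΣQC/ΣQ = (4660·0 + 851.0·179.0 + 1160·87.40 + 698.0·24.40) / 7369 = 270700/7369 = 36.74 mg/L.

36.7 mg/L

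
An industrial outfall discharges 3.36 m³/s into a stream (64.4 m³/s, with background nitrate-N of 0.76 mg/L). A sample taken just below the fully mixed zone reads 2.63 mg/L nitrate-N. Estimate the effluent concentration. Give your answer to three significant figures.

38.5 mg/L

Mass balance: 64.40·0.7600 + 3.360·Cₑ = 67.76·2.630
→ Cₑ = (67.76·2.630 − 64.40·0.7600) / 3.360 = 38.47 mg/L.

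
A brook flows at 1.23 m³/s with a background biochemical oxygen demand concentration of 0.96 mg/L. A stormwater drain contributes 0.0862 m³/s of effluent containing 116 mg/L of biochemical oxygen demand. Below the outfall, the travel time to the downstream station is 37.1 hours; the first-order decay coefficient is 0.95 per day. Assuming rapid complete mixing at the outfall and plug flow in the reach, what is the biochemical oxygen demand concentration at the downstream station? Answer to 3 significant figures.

Flow-weighted average: C = (1.230·0.9600 + 0.08620·116.0) / 1.316 = 11.18/1.316 = 8.494 mg/L.
Decay over the reach: 8.494·exp(−kt) = 8.494·0.2303 = 1.956 mg/L.

1.96 mg/L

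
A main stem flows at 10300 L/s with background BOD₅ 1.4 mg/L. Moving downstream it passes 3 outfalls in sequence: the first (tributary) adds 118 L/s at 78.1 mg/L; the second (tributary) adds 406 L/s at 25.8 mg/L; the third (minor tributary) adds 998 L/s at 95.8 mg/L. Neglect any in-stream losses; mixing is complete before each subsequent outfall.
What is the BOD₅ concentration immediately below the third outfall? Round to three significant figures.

Outfall 1: combined Q = 10420 L/s; C = (10300·1.400 + 118.0·78.10)/10420 = 2.269 mg/L.
Outfall 2: combined Q = 10820 L/s; C = (10420·2.269 + 406.0·25.80)/10820 = 3.151 mg/L.
Outfall 3: combined Q = 11820 L/s; C = (10820·3.151 + 998.0·95.80)/11820 = 10.97 mg/L.

11.0 mg/L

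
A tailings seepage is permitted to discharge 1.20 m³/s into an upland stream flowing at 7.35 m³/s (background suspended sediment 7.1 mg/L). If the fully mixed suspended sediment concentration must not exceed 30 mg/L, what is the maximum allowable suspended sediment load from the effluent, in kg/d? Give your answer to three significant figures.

Mass balance at the limit: 7.350·7.100 + 1.200·Cₑ = 8.550·30 → Cₑ = 170.3 mg/L.
Load = 1.200 m³/s × 170.3 g/m³ × 86 400 s/d = 17650 kg/d.

17700 kg/d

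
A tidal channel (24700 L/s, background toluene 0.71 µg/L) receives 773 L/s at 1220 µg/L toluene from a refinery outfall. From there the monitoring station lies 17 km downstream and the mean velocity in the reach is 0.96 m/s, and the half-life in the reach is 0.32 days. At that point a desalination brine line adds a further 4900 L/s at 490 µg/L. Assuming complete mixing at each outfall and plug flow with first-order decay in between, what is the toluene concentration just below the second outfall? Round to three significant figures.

99.3 µg/L

Flow-weighted average: C = (24700·0.7100 + 773.0·1220) / 25470 = 960600/25470 = 37.71 µg/L; combined flow 25470 L/s.
Travel time t = 17·1000 / 0.96 = 17710 s = 4.919 h.
Half-life 0.32 d → k = ln 2 / 0.32 = 2.166 d⁻¹.
Applying C = C₀e^(−kt): 37.71 × 0.6415 = 24.19 µg/L.
At the second outfall, C = (25470·24.19 + 4900·490.0) / (25470 + 4900) = 99.34 µg/L.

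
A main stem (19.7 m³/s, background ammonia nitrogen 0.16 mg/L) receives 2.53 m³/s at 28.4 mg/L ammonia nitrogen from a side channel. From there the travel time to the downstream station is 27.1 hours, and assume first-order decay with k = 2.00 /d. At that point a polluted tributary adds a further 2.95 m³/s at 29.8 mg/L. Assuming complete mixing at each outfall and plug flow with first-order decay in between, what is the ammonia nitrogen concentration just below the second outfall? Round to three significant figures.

Mixed concentration C = ΣQC/ΣQ = (19.70·0.1600 + 2.530·28.40) / 22.23 = 75.00/22.23 = 3.374 mg/L; combined flow 22.23 m³/s.
Applying C = C₀e^(−kt): 3.374 × 0.1045 = 0.3527 mg/L.
Second outfall: C = (22.23·0.3527 + 2.950·29.80)/25.18 = 3.803 mg/L.

3.80 mg/L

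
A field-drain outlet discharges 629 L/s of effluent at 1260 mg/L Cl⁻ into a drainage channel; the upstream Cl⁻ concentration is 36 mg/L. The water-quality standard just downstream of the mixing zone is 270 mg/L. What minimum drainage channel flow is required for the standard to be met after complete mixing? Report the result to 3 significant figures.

2660 L/s

Set C_mix = 270: (Q·36.00 + 629.0·1260) / (Q + 629.0) = 270
→ Q = 629.0·(1260 − 270)/(270 − 36.00) = 2661 L/s.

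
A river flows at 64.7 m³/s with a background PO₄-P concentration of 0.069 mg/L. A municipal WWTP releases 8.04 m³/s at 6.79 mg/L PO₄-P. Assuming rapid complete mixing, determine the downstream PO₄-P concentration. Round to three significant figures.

Mixed concentration C = ΣQC/ΣQ = (64.70·0.06900 + 8.040·6.790) / 72.74 = 59.06/72.74 = 0.8119 mg/L.

0.812 mg/L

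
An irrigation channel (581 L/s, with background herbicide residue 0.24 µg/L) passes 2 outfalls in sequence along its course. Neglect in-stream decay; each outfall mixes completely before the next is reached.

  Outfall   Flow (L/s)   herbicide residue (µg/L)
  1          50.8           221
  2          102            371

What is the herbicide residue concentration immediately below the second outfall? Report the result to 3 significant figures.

67.1 µg/L

Outfall 1: combined Q = 631.8 L/s; C = (581.0·0.2400 + 50.80·221.0)/631.8 = 17.99 µg/L.
Outfall 2: combined Q = 733.8 L/s; C = (631.8·17.99 + 102.0·371.0)/733.8 = 67.06 µg/L.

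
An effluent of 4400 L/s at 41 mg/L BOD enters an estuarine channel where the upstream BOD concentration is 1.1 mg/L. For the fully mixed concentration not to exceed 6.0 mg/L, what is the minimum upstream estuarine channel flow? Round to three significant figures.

Set C_mix = 6.0: (Q·1.100 + 4400·41.00) / (Q + 4400) = 6.0
→ Q = 4400·(41.00 − 6.0)/(6.0 − 1.100) = 31430 L/s.

31400 L/s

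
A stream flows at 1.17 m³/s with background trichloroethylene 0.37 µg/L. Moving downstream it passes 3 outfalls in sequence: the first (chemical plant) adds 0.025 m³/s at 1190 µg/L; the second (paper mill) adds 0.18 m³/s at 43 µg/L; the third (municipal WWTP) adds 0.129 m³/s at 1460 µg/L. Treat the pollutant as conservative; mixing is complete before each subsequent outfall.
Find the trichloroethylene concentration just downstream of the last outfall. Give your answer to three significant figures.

150 µg/L

Outfall 1: combined Q = 1.195 m³/s; C = (1.170·0.3700 + 0.02500·1190)/1.195 = 25.26 µg/L.
Outfall 2: combined Q = 1.375 m³/s; C = (1.195·25.26 + 0.1800·43.00)/1.375 = 27.58 µg/L.
Outfall 3: combined Q = 1.504 m³/s; C = (1.375·27.58 + 0.1290·1460)/1.504 = 150.4 µg/L.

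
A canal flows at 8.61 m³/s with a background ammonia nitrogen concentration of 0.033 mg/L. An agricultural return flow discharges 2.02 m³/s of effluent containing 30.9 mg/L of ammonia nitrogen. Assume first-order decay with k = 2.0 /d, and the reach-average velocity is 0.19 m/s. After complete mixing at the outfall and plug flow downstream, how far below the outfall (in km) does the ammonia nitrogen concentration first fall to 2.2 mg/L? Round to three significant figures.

8.10 km

After mixing, C = (8.610·0.03300 + 2.020·30.90) / 10.63 = 62.70/10.63 = 5.899 mg/L.
Set 5.899·exp(−k·t) = 2.2 → t = ln(5.899/2.2)/k = 42610 s = 11.84 h.
Distance = v·t = 0.19·42610 = 8095 m = 8.095 km.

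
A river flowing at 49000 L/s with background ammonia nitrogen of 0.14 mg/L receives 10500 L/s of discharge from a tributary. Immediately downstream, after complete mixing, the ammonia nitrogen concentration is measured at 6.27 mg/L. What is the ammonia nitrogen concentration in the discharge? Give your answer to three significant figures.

Mass balance: 49000·0.1400 + 10500·Cₑ = 59500·6.270
→ Cₑ = (59500·6.270 − 49000·0.1400) / 10500 = 34.88 mg/L.

34.9 mg/L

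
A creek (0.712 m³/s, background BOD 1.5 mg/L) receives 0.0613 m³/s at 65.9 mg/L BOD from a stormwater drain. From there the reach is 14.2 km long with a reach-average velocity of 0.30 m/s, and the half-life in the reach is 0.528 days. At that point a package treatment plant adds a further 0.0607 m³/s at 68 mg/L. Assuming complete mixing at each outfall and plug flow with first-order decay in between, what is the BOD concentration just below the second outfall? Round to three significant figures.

7.93 mg/L

Conservation of mass: C = (0.7120·1.500 + 0.06130·65.90) / 0.7733 = 5.108/0.7733 = 6.605 mg/L; combined flow 0.7733 m³/s.
Travel time t = 14.2·1000 / 0.30 = 47330 s = 13.15 h.
Half-life 0.528 d → k = ln 2 / 0.528 = 1.313 d⁻¹.
After decay, C = 6.605 × e^(−kt) = 6.605 × 0.4871 = 3.218 mg/L.
At the second outfall, C = (0.7733·3.218 + 0.06070·68.00) / (0.7733 + 0.06070) = 7.933 mg/L.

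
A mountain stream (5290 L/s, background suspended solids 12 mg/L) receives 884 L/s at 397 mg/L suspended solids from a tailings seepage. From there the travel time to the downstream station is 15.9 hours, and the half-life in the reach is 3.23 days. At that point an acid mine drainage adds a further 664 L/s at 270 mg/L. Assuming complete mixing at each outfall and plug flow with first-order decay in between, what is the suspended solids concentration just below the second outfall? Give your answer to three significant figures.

78.8 mg/L

Flow-weighted average: C = (5290·12.00 + 884.0·397.0) / 6174 = 414400/6174 = 67.12 mg/L; combined flow 6174 L/s.
Half-life 3.23 d → k = ln 2 / 3.23 = 0.2146 d⁻¹.
Decay over the reach: 67.12·exp(−kt) = 67.12·0.8675 = 58.23 mg/L.
Second outfall: C = (6174·58.23 + 664.0·270.0)/6838 = 78.79 mg/L.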